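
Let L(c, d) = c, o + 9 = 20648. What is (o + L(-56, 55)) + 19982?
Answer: 40565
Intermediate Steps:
o = 20639 (o = -9 + 20648 = 20639)
(o + L(-56, 55)) + 19982 = (20639 - 56) + 19982 = 20583 + 19982 = 40565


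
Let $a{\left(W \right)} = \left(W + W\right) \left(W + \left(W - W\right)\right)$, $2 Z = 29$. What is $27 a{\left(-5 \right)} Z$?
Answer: $19575$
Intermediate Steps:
$Z = \frac{29}{2}$ ($Z = \frac{1}{2} \cdot 29 = \frac{29}{2} \approx 14.5$)
$a{\left(W \right)} = 2 W^{2}$ ($a{\left(W \right)} = 2 W \left(W + 0\right) = 2 W W = 2 W^{2}$)
$27 a{\left(-5 \right)} Z = 27 \cdot 2 \left(-5\right)^{2} \cdot \frac{29}{2} = 27 \cdot 2 \cdot 25 \cdot \frac{29}{2} = 27 \cdot 50 \cdot \frac{29}{2} = 1350 \cdot \frac{29}{2} = 19575$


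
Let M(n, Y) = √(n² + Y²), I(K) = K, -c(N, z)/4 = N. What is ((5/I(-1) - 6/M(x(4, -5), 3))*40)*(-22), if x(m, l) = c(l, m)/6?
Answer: 4400 + 15840*√181/181 ≈ 5577.4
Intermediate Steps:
c(N, z) = -4*N
x(m, l) = -2*l/3 (x(m, l) = -4*l/6 = -4*l*(⅙) = -2*l/3)
M(n, Y) = √(Y² + n²)
((5/I(-1) - 6/M(x(4, -5), 3))*40)*(-22) = ((5/(-1) - 6/√(3² + (-⅔*(-5))²))*40)*(-22) = ((5*(-1) - 6/√(9 + (10/3)²))*40)*(-22) = ((-5 - 6/√(9 + 100/9))*40)*(-22) = ((-5 - 6*3*√181/181)*40)*(-22) = ((-5 - 18*√181/181)*40)*(-22) = (-200 - 720*√181/181)*(-22) = 4400 + 15840*√181/181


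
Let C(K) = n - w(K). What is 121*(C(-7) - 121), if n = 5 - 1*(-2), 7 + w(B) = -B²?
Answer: -7018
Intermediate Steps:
w(B) = -7 - B²
n = 7 (n = 5 + 2 = 7)
C(K) = 14 + K² (C(K) = 7 - (-7 - K²) = 7 + (7 + K²) = 14 + K²)
121*(C(-7) - 121) = 121*((14 + (-7)²) - 121) = 121*((14 + 49) - 121) = 121*(63 - 121) = 121*(-58) = -7018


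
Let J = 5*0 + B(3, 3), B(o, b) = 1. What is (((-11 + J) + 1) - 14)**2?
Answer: 529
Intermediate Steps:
J = 1 (J = 5*0 + 1 = 0 + 1 = 1)
(((-11 + J) + 1) - 14)**2 = (((-11 + 1) + 1) - 14)**2 = ((-10 + 1) - 14)**2 = (-9 - 14)**2 = (-23)**2 = 529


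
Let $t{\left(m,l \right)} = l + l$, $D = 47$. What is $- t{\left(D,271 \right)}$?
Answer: $-542$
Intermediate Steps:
$t{\left(m,l \right)} = 2 l$
$- t{\left(D,271 \right)} = - 2 \cdot 271 = \left(-1\right) 542 = -542$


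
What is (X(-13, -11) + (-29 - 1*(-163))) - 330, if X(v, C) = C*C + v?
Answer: -88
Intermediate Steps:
X(v, C) = v + C**2 (X(v, C) = C**2 + v = v + C**2)
(X(-13, -11) + (-29 - 1*(-163))) - 330 = ((-13 + (-11)**2) + (-29 - 1*(-163))) - 330 = ((-13 + 121) + (-29 + 163)) - 330 = (108 + 134) - 330 = 242 - 330 = -88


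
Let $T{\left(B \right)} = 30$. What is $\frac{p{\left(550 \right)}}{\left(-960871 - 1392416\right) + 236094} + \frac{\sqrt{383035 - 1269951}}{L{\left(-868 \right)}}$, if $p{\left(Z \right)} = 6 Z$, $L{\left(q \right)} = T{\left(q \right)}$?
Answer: $- \frac{1100}{705731} + \frac{i \sqrt{221729}}{15} \approx -0.0015587 + 31.392 i$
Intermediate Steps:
$L{\left(q \right)} = 30$
$\frac{p{\left(550 \right)}}{\left(-960871 - 1392416\right) + 236094} + \frac{\sqrt{383035 - 1269951}}{L{\left(-868 \right)}} = \frac{6 \cdot 550}{\left(-960871 - 1392416\right) + 236094} + \frac{\sqrt{383035 - 1269951}}{30} = \frac{3300}{-2353287 + 236094} + \sqrt{-886916} \cdot \frac{1}{30} = \frac{3300}{-2117193} + 2 i \sqrt{221729} \cdot \frac{1}{30} = 3300 \left(- \frac{1}{2117193}\right) + \frac{i \sqrt{221729}}{15} = - \frac{1100}{705731} + \frac{i \sqrt{221729}}{15}$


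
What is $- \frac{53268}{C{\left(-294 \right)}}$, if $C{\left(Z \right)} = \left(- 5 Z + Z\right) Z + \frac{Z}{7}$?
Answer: $\frac{8878}{57631} \approx 0.15405$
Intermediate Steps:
$C{\left(Z \right)} = - 4 Z^{2} + \frac{Z}{7}$ ($C{\left(Z \right)} = - 4 Z Z + Z \frac{1}{7} = - 4 Z^{2} + \frac{Z}{7}$)
$- \frac{53268}{C{\left(-294 \right)}} = - \frac{53268}{\frac{1}{7} \left(-294\right) \left(1 - -8232\right)} = - \frac{53268}{\frac{1}{7} \left(-294\right) \left(1 + 8232\right)} = - \frac{53268}{\frac{1}{7} \left(-294\right) 8233} = - \frac{53268}{-345786} = \left(-53268\right) \left(- \frac{1}{345786}\right) = \frac{8878}{57631}$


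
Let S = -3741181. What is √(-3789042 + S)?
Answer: I*√7530223 ≈ 2744.1*I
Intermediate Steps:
√(-3789042 + S) = √(-3789042 - 3741181) = √(-7530223) = I*√7530223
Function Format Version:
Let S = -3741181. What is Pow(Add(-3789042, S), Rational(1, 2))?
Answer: Mul(I, Pow(7530223, Rational(1, 2))) ≈ Mul(2744.1, I)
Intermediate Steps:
Pow(Add(-3789042, S), Rational(1, 2)) = Pow(Add(-3789042, -3741181), Rational(1, 2)) = Pow(-7530223, Rational(1, 2)) = Mul(I, Pow(7530223, Rational(1, 2)))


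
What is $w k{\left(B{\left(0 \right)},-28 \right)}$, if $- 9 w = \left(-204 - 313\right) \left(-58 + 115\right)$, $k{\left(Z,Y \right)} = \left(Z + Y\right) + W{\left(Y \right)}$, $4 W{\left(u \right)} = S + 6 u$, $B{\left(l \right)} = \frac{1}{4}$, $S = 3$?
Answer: $-225929$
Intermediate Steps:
$B{\left(l \right)} = \frac{1}{4}$
$W{\left(u \right)} = \frac{3}{4} + \frac{3 u}{2}$ ($W{\left(u \right)} = \frac{3 + 6 u}{4} = \frac{3}{4} + \frac{3 u}{2}$)
$k{\left(Z,Y \right)} = \frac{3}{4} + Z + \frac{5 Y}{2}$ ($k{\left(Z,Y \right)} = \left(Z + Y\right) + \left(\frac{3}{4} + \frac{3 Y}{2}\right) = \left(Y + Z\right) + \left(\frac{3}{4} + \frac{3 Y}{2}\right) = \frac{3}{4} + Z + \frac{5 Y}{2}$)
$w = \frac{9823}{3}$ ($w = - \frac{\left(-204 - 313\right) \left(-58 + 115\right)}{9} = - \frac{\left(-517\right) 57}{9} = \left(- \frac{1}{9}\right) \left(-29469\right) = \frac{9823}{3} \approx 3274.3$)
$w k{\left(B{\left(0 \right)},-28 \right)} = \frac{9823 \left(\frac{3}{4} + \frac{1}{4} + \frac{5}{2} \left(-28\right)\right)}{3} = \frac{9823 \left(\frac{3}{4} + \frac{1}{4} - 70\right)}{3} = \frac{9823}{3} \left(-69\right) = -225929$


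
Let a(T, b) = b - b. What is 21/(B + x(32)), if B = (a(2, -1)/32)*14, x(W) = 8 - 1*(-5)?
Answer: 21/13 ≈ 1.6154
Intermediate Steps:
a(T, b) = 0
x(W) = 13 (x(W) = 8 + 5 = 13)
B = 0 (B = (0/32)*14 = (0*(1/32))*14 = 0*14 = 0)
21/(B + x(32)) = 21/(0 + 13) = 21/13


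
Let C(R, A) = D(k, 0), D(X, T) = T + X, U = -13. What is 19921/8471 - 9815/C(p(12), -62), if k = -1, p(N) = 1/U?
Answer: 83162786/8471 ≈ 9817.3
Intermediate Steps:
p(N) = -1/13 (p(N) = 1/(-13) = -1/13)
C(R, A) = -1 (C(R, A) = 0 - 1 = -1)
19921/8471 - 9815/C(p(12), -62) = 19921/8471 - 9815/(-1) = 19921*(1/8471) - 9815*(-1) = 19921/8471 + 9815 = 83162786/8471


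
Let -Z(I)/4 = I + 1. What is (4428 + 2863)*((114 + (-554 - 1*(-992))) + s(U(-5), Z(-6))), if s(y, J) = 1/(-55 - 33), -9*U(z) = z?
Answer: 354160325/88 ≈ 4.0245e+6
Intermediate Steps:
Z(I) = -4 - 4*I (Z(I) = -4*(I + 1) = -4*(1 + I) = -4 - 4*I)
U(z) = -z/9
s(y, J) = -1/88 (s(y, J) = 1/(-88) = -1/88)
(4428 + 2863)*((114 + (-554 - 1*(-992))) + s(U(-5), Z(-6))) = (4428 + 2863)*((114 + (-554 - 1*(-992))) - 1/88) = 7291*((114 + (-554 + 992)) - 1/88) = 7291*((114 + 438) - 1/88) = 7291*(552 - 1/88) = 7291*(48575/88) = 354160325/88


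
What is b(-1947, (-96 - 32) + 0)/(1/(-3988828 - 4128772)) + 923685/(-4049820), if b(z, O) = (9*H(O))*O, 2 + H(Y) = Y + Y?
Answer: -651394810264842379/269988 ≈ -2.4127e+12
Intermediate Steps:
H(Y) = -2 + 2*Y (H(Y) = -2 + (Y + Y) = -2 + 2*Y)
b(z, O) = O*(-18 + 18*O) (b(z, O) = (9*(-2 + 2*O))*O = (-18 + 18*O)*O = O*(-18 + 18*O))
b(-1947, (-96 - 32) + 0)/(1/(-3988828 - 4128772)) + 923685/(-4049820) = (18*((-96 - 32) + 0)*(-1 + ((-96 - 32) + 0)))/(1/(-3988828 - 4128772)) + 923685/(-4049820) = (18*(-128 + 0)*(-1 + (-128 + 0)))/(1/(-8117600)) + 923685*(-1/4049820) = (18*(-128)*(-1 - 128))/(-1/8117600) - 61579/269988 = (18*(-128)*(-129))*(-8117600) - 61579/269988 = 297216*(-8117600) - 61579/269988 = -2412680601600 - 61579/269988 = -651394810264842379/269988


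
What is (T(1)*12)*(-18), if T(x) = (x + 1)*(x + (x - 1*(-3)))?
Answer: -2160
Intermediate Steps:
T(x) = (1 + x)*(3 + 2*x) (T(x) = (1 + x)*(x + (x + 3)) = (1 + x)*(x + (3 + x)) = (1 + x)*(3 + 2*x))
(T(1)*12)*(-18) = ((3 + 2*1² + 5*1)*12)*(-18) = ((3 + 2*1 + 5)*12)*(-18) = ((3 + 2 + 5)*12)*(-18) = (10*12)*(-18) = 120*(-18) = -2160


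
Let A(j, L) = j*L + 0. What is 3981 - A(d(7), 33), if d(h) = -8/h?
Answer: 28131/7 ≈ 4018.7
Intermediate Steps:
A(j, L) = L*j (A(j, L) = L*j + 0 = L*j)
3981 - A(d(7), 33) = 3981 - 33*(-8/7) = 3981 - 33*(-8*⅐) = 3981 - 33*(-8)/7 = 3981 - 1*(-264/7) = 3981 + 264/7 = 28131/7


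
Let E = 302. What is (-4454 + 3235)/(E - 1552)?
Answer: 1219/1250 ≈ 0.97520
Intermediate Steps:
(-4454 + 3235)/(E - 1552) = (-4454 + 3235)/(302 - 1552) = -1219/(-1250) = -1219*(-1/1250) = 1219/1250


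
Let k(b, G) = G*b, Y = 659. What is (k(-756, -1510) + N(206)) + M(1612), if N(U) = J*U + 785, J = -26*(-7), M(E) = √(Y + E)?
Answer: 1179837 + √2271 ≈ 1.1799e+6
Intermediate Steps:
M(E) = √(659 + E)
J = 182
N(U) = 785 + 182*U (N(U) = 182*U + 785 = 785 + 182*U)
(k(-756, -1510) + N(206)) + M(1612) = (-1510*(-756) + (785 + 182*206)) + √(659 + 1612) = (1141560 + (785 + 37492)) + √2271 = (1141560 + 38277) + √2271 = 1179837 + √2271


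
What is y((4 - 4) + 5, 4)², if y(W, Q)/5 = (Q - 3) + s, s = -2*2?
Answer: 225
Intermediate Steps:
s = -4
y(W, Q) = -35 + 5*Q (y(W, Q) = 5*((Q - 3) - 4) = 5*((-3 + Q) - 4) = 5*(-7 + Q) = -35 + 5*Q)
y((4 - 4) + 5, 4)² = (-35 + 5*4)² = (-35 + 20)² = (-15)² = 225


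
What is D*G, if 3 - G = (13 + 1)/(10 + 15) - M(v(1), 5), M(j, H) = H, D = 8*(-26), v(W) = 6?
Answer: -38688/25 ≈ -1547.5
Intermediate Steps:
D = -208
G = 186/25 (G = 3 - ((13 + 1)/(10 + 15) - 1*5) = 3 - (14/25 - 5) = 3 - 1*(-111/25) = 3 + 111/25 = 186/25 ≈ 7.4400)
D*G = -208*186/25 = -38688/25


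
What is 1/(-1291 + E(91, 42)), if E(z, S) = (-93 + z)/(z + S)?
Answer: -133/171705 ≈ -0.00077458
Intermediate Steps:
E(z, S) = (-93 + z)/(S + z)
1/(-1291 + E(91, 42)) = 1/(-1291 + (-93 + 91)/(42 + 91)) = 1/(-1291 - 2/133) = 1/(-171705/133) = -133/171705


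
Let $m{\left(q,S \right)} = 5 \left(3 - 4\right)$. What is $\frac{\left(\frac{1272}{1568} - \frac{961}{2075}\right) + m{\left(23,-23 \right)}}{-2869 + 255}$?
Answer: $\frac{1891931}{1063113800} \approx 0.0017796$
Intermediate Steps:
$m{\left(q,S \right)} = -5$ ($m{\left(q,S \right)} = 5 \left(-1\right) = -5$)
$\frac{\left(\frac{1272}{1568} - \frac{961}{2075}\right) + m{\left(23,-23 \right)}}{-2869 + 255} = \frac{\left(\frac{1272}{1568} - \frac{961}{2075}\right) - 5}{-2869 + 255} = \frac{\left(1272 \cdot \frac{1}{1568} - \frac{961}{2075}\right) - 5}{-2614} = \left(\left(\frac{159}{196} - \frac{961}{2075}\right) - 5\right) \left(- \frac{1}{2614}\right) = \left(\frac{141569}{406700} - 5\right) \left(- \frac{1}{2614}\right) = \left(- \frac{1891931}{406700}\right) \left(- \frac{1}{2614}\right) = \frac{1891931}{1063113800}$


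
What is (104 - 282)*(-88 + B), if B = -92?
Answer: 32040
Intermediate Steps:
(104 - 282)*(-88 + B) = (104 - 282)*(-88 - 92) = -178*(-180) = 32040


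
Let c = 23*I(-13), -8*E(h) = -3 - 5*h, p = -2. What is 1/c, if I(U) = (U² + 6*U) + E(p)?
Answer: 8/16583 ≈ 0.00048242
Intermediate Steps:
E(h) = 3/8 + 5*h/8 (E(h) = -(-3 - 5*h)/8 = 3/8 + 5*h/8)
I(U) = -7/8 + U² + 6*U (I(U) = (U² + 6*U) + (3/8 + (5/8)*(-2)) = (U² + 6*U) + (3/8 - 5/4) = (U² + 6*U) - 7/8 = -7/8 + U² + 6*U)
c = 16583/8 (c = 23*(-7/8 + (-13)² + 6*(-13)) = 23*(-7/8 + 169 - 78) = 23*(721/8) = 16583/8 ≈ 2072.9)
1/c = 1/(16583/8) = 8/16583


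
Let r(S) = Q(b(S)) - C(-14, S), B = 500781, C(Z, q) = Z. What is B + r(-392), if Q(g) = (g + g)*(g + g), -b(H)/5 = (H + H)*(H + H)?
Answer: 37780200334395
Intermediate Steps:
b(H) = -20*H**2 (b(H) = -5*(H + H)*(H + H) = -5*2*H*2*H = -20*H**2)
Q(g) = 4*g**2 (Q(g) = (2*g)*(2*g) = 4*g**2)
r(S) = 14 + 1600*S**4 (r(S) = 4*(-20*S**2)**2 - 1*(-14) = 4*(400*S**4) + 14 = 1600*S**4 + 14 = 14 + 1600*S**4)
B + r(-392) = 500781 + (14 + 1600*(-392)**4) = 500781 + (14 + 1600*23612624896) = 500781 + (14 + 37780199833600) = 500781 + 37780199833614 = 37780200334395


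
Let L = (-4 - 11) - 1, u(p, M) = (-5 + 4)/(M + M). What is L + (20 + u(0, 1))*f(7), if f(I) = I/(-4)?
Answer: -401/8 ≈ -50.125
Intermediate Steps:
u(p, M) = -1/(2*M)
f(I) = -I/4 (f(I) = I*(-¼) = -I/4)
L = -16 (L = -15 - 1 = -16)
L + (20 + u(0, 1))*f(7) = -16 + (20 - ½/1)*(-¼*7) = -16 + (20 - ½*1)*(-7/4) = -16 + (20 - ½)*(-7/4) = -16 + (39/2)*(-7/4) = -16 - 273/8 = -401/8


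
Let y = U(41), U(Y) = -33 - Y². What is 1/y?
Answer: -1/1714 ≈ -0.00058343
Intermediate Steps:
y = -1714 (y = -33 - 1*41² = -33 - 1*1681 = -33 - 1681 = -1714)
1/y = 1/(-1714) = -1/1714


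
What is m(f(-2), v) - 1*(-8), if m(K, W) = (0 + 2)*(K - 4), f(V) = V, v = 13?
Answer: -4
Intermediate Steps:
m(K, W) = -8 + 2*K (m(K, W) = 2*(-4 + K) = -8 + 2*K)
m(f(-2), v) - 1*(-8) = (-8 + 2*(-2)) - 1*(-8) = (-8 - 4) + 8 = -12 + 8 = -4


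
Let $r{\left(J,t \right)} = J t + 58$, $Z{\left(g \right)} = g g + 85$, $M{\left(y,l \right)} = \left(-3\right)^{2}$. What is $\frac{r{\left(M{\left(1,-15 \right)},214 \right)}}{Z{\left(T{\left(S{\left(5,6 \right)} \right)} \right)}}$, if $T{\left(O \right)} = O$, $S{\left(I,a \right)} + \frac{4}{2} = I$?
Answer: $\frac{992}{47} \approx 21.106$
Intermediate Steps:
$S{\left(I,a \right)} = -2 + I$
$M{\left(y,l \right)} = 9$
$Z{\left(g \right)} = 85 + g^{2}$ ($Z{\left(g \right)} = g^{2} + 85 = 85 + g^{2}$)
$r{\left(J,t \right)} = 58 + J t$
$\frac{r{\left(M{\left(1,-15 \right)},214 \right)}}{Z{\left(T{\left(S{\left(5,6 \right)} \right)} \right)}} = \frac{58 + 9 \cdot 214}{85 + \left(-2 + 5\right)^{2}} = \frac{58 + 1926}{85 + 3^{2}} = \frac{1984}{85 + 9} = \frac{1984}{94} = 1984 \cdot \frac{1}{94} = \frac{992}{47}$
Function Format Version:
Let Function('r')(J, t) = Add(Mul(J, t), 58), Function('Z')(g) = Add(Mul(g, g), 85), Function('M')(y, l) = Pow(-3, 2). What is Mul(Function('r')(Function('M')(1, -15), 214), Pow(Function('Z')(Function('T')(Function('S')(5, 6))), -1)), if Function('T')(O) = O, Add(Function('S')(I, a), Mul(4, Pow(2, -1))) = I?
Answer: Rational(992, 47) ≈ 21.106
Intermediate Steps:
Function('S')(I, a) = Add(-2, I)
Function('M')(y, l) = 9
Function('Z')(g) = Add(85, Pow(g, 2)) (Function('Z')(g) = Add(Pow(g, 2), 85) = Add(85, Pow(g, 2)))
Function('r')(J, t) = Add(58, Mul(J, t))
Mul(Function('r')(Function('M')(1, -15), 214), Pow(Function('Z')(Function('T')(Function('S')(5, 6))), -1)) = Mul(Add(58, Mul(9, 214)), Pow(Add(85, Pow(Add(-2, 5), 2)), -1)) = Mul(Add(58, 1926), Pow(Add(85, Pow(3, 2)), -1)) = Mul(1984, Pow(Add(85, 9), -1)) = Mul(1984, Pow(94, -1)) = Mul(1984, Rational(1, 94)) = Rational(992, 47)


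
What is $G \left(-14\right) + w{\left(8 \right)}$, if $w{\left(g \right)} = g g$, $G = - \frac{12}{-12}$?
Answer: $50$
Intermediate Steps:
$G = 1$ ($G = \left(-12\right) \left(- \frac{1}{12}\right) = 1$)
$w{\left(g \right)} = g^{2}$
$G \left(-14\right) + w{\left(8 \right)} = 1 \left(-14\right) + 8^{2} = -14 + 64 = 50$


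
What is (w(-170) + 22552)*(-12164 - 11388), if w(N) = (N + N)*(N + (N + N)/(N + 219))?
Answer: -95452676096/49 ≈ -1.9480e+9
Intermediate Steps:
w(N) = 2*N*(N + 2*N/(219 + N)) (w(N) = (2*N)*(N + (2*N)/(219 + N)) = (2*N)*(N + 2*N/(219 + N)) = 2*N*(N + 2*N/(219 + N)))
(w(-170) + 22552)*(-12164 - 11388) = (2*(-170)²*(221 - 170)/(219 - 170) + 22552)*(-12164 - 11388) = (2*28900*51/49 + 22552)*(-23552) = (2*28900*(1/49)*51 + 22552)*(-23552) = (2947800/49 + 22552)*(-23552) = (4052848/49)*(-23552) = -95452676096/49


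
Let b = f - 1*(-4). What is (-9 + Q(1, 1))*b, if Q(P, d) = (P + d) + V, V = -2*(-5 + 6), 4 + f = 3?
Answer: -27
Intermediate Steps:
f = -1 (f = -4 + 3 = -1)
V = -2 (V = -2*1 = -2)
b = 3 (b = -1 - 1*(-4) = -1 + 4 = 3)
Q(P, d) = -2 + P + d (Q(P, d) = (P + d) - 2 = -2 + P + d)
(-9 + Q(1, 1))*b = (-9 + (-2 + 1 + 1))*3 = (-9 + 0)*3 = -9*3 = -27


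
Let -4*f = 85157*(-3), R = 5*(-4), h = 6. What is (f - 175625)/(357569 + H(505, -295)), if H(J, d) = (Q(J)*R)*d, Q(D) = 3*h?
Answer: -447029/1855076 ≈ -0.24098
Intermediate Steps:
Q(D) = 18 (Q(D) = 3*6 = 18)
R = -20
H(J, d) = -360*d (H(J, d) = (18*(-20))*d = -360*d)
f = 255471/4 (f = -85157*(-3)/4 = -1/4*(-255471) = 255471/4 ≈ 63868.)
(f - 175625)/(357569 + H(505, -295)) = (255471/4 - 175625)/(357569 - 360*(-295)) = -447029/(4*(357569 + 106200)) = -447029/4/463769 = -447029/4*1/463769 = -447029/1855076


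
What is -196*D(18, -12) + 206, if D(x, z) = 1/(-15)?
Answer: 3286/15 ≈ 219.07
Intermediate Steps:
D(x, z) = -1/15
-196*D(18, -12) + 206 = -196*(-1/15) + 206 = 196/15 + 206 = 3286/15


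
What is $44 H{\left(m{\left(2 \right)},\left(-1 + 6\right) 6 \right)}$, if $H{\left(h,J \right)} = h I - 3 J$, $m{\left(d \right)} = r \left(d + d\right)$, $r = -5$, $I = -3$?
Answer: $-1320$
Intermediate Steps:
$m{\left(d \right)} = - 10 d$ ($m{\left(d \right)} = - 5 \left(d + d\right) = - 5 \cdot 2 d = - 10 d$)
$H{\left(h,J \right)} = - 3 J - 3 h$ ($H{\left(h,J \right)} = h \left(-3\right) - 3 J = - 3 h - 3 J = - 3 J - 3 h$)
$44 H{\left(m{\left(2 \right)},\left(-1 + 6\right) 6 \right)} = 44 \left(- 3 \left(-1 + 6\right) 6 - 3 \left(\left(-10\right) 2\right)\right) = 44 \left(- 3 \cdot 5 \cdot 6 - -60\right) = 44 \left(\left(-3\right) 30 + 60\right) = 44 \left(-90 + 60\right) = 44 \left(-30\right) = -1320$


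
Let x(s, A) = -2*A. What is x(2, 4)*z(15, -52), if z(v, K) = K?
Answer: 416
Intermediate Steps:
x(2, 4)*z(15, -52) = -2*4*(-52) = -8*(-52) = 416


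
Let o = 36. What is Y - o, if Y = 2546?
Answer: 2510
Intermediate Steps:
Y - o = 2546 - 1*36 = 2546 - 36 = 2510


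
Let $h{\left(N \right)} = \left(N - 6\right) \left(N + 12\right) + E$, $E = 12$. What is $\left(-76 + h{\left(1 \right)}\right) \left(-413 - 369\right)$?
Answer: $100878$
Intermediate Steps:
$h{\left(N \right)} = 12 + \left(-6 + N\right) \left(12 + N\right)$ ($h{\left(N \right)} = \left(N - 6\right) \left(N + 12\right) + 12 = \left(-6 + N\right) \left(12 + N\right) + 12 = 12 + \left(-6 + N\right) \left(12 + N\right)$)
$\left(-76 + h{\left(1 \right)}\right) \left(-413 - 369\right) = \left(-76 + \left(-60 + 1^{2} + 6 \cdot 1\right)\right) \left(-413 - 369\right) = \left(-76 + \left(-60 + 1 + 6\right)\right) \left(-782\right) = \left(-76 - 53\right) \left(-782\right) = \left(-129\right) \left(-782\right) = 100878$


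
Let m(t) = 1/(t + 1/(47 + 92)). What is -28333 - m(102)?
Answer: -401733746/14179 ≈ -28333.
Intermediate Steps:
m(t) = 1/(1/139 + t) (m(t) = 1/(t + 1/139) = 1/(1/139 + t))
-28333 - m(102) = -28333 - 139/(1 + 139*102) = -28333 - 139/(1 + 14178) = -28333 - 139/14179 = -401733746/14179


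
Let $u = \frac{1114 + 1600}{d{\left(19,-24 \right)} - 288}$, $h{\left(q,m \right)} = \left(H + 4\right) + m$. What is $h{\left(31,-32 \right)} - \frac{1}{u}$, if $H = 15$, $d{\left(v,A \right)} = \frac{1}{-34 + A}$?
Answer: $- \frac{2029651}{157412} \approx -12.894$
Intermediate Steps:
$h{\left(q,m \right)} = 19 + m$ ($h{\left(q,m \right)} = \left(15 + 4\right) + m = 19 + m$)
$u = - \frac{157412}{16705}$ ($u = \frac{1114 + 1600}{\frac{1}{-34 - 24} - 288} = \frac{2714}{\frac{1}{-58} - 288} = \frac{2714}{- \frac{1}{58} - 288} = \frac{2714}{- \frac{16705}{58}} = 2714 \left(- \frac{58}{16705}\right) = - \frac{157412}{16705} \approx -9.423$)
$h{\left(31,-32 \right)} - \frac{1}{u} = \left(19 - 32\right) - \frac{1}{- \frac{157412}{16705}} = -13 - - \frac{16705}{157412} = -13 + \frac{16705}{157412} = - \frac{2029651}{157412}$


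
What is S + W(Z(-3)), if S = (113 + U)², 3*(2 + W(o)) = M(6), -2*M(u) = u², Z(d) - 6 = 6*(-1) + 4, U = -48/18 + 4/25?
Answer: 68629369/5625 ≈ 12201.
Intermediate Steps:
U = -188/75 (U = -48*1/18 + 4*(1/25) = -8/3 + 4/25 = -188/75 ≈ -2.5067)
Z(d) = 4 (Z(d) = 6 + (6*(-1) + 4) = 6 + (-6 + 4) = 6 - 2 = 4)
M(u) = -u²/2
W(o) = -8 (W(o) = -2 + (-½*6²)/3 = -2 + (-½*36)/3 = -2 + (⅓)*(-18) = -2 - 6 = -8)
S = 68674369/5625 (S = (113 - 188/75)² = (8287/75)² = 68674369/5625 ≈ 12209.)
S + W(Z(-3)) = 68674369/5625 - 8 = 68629369/5625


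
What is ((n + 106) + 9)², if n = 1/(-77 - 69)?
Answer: 281870521/21316 ≈ 13223.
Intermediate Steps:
n = -1/146 (n = 1/(-146) = -1/146 ≈ -0.0068493)
((n + 106) + 9)² = ((-1/146 + 106) + 9)² = (15475/146 + 9)² = (16789/146)² = 281870521/21316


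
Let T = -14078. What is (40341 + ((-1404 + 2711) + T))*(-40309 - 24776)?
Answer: -1794393450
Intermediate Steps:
(40341 + ((-1404 + 2711) + T))*(-40309 - 24776) = (40341 + ((-1404 + 2711) - 14078))*(-40309 - 24776) = (40341 + (1307 - 14078))*(-65085) = (40341 - 12771)*(-65085) = 27570*(-65085) = -1794393450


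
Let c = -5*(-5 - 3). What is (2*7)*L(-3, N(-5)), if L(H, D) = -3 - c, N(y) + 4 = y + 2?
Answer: -602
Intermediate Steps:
N(y) = -2 + y (N(y) = -4 + (y + 2) = -4 + (2 + y) = -2 + y)
c = 40 (c = -5*(-8) = 40)
L(H, D) = -43 (L(H, D) = -3 - 1*40 = -3 - 40 = -43)
(2*7)*L(-3, N(-5)) = (2*7)*(-43) = 14*(-43) = -602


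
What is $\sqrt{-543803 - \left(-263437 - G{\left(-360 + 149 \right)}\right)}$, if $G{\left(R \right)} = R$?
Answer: $i \sqrt{280577} \approx 529.7 i$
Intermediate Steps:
$\sqrt{-543803 - \left(-263437 - G{\left(-360 + 149 \right)}\right)} = \sqrt{-543803 + \left(\left(846543 + \left(-360 + 149\right)\right) - 583106\right)} = \sqrt{-543803 + \left(\left(846543 - 211\right) - 583106\right)} = \sqrt{-543803 + \left(846332 - 583106\right)} = \sqrt{-543803 + 263226} = \sqrt{-280577} = i \sqrt{280577}$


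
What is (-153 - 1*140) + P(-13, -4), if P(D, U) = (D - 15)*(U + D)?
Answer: 183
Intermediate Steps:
P(D, U) = (-15 + D)*(D + U)
(-153 - 1*140) + P(-13, -4) = (-153 - 1*140) + ((-13)**2 - 15*(-13) - 15*(-4) - 13*(-4)) = (-153 - 140) + (169 + 195 + 60 + 52) = -293 + 476 = 183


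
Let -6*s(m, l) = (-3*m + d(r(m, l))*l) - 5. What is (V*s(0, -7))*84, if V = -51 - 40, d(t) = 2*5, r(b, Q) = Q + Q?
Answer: -95550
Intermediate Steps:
r(b, Q) = 2*Q
d(t) = 10
V = -91
s(m, l) = 5/6 + m/2 - 5*l/3 (s(m, l) = -((-3*m + 10*l) - 5)/6 = -(-5 - 3*m + 10*l)/6 = 5/6 + m/2 - 5*l/3)
(V*s(0, -7))*84 = -91*(5/6 + (1/2)*0 - 5/3*(-7))*84 = -91*(5/6 + 0 + 35/3)*84 = -91*25/2*84 = -2275/2*84 = -95550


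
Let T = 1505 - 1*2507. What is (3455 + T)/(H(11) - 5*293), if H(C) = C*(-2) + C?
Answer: -2453/1476 ≈ -1.6619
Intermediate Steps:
T = -1002 (T = 1505 - 2507 = -1002)
H(C) = -C (H(C) = -2*C + C = -C)
(3455 + T)/(H(11) - 5*293) = (3455 - 1002)/(-1*11 - 5*293) = 2453/(-11 - 1465) = 2453/(-1476) = 2453*(-1/1476) = -2453/1476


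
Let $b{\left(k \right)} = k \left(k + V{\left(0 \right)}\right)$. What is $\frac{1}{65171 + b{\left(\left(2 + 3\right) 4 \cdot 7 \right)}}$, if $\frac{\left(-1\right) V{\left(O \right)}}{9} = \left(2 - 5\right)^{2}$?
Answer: $\frac{1}{73431} \approx 1.3618 \cdot 10^{-5}$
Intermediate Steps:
$V{\left(O \right)} = -81$ ($V{\left(O \right)} = - 9 \left(2 - 5\right)^{2} = - 9 \left(-3\right)^{2} = \left(-9\right) 9 = -81$)
$b{\left(k \right)} = k \left(-81 + k\right)$ ($b{\left(k \right)} = k \left(k - 81\right) = k \left(-81 + k\right)$)
$\frac{1}{65171 + b{\left(\left(2 + 3\right) 4 \cdot 7 \right)}} = \frac{1}{65171 + \left(2 + 3\right) 4 \cdot 7 \left(-81 + \left(2 + 3\right) 4 \cdot 7\right)} = \frac{1}{65171 + 5 \cdot 4 \cdot 7 \left(-81 + 5 \cdot 4 \cdot 7\right)} = \frac{1}{65171 + 20 \cdot 7 \left(-81 + 20 \cdot 7\right)} = \frac{1}{65171 + 140 \left(-81 + 140\right)} = \frac{1}{65171 + 140 \cdot 59} = \frac{1}{65171 + 8260} = \frac{1}{73431}$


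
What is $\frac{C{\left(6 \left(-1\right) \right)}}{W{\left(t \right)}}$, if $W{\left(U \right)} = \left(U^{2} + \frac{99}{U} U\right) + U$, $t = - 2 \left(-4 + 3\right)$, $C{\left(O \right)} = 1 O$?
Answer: $- \frac{2}{35} \approx -0.057143$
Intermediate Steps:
$C{\left(O \right)} = O$
$t = 2$ ($t = \left(-2\right) \left(-1\right) = 2$)
$W{\left(U \right)} = 99 + U + U^{2}$ ($W{\left(U \right)} = \left(U^{2} + 99\right) + U = \left(99 + U^{2}\right) + U = 99 + U + U^{2}$)
$\frac{C{\left(6 \left(-1\right) \right)}}{W{\left(t \right)}} = \frac{6 \left(-1\right)}{99 + 2 + 2^{2}} = - \frac{6}{99 + 2 + 4} = - \frac{6}{105} = \left(-6\right) \frac{1}{105} = - \frac{2}{35}$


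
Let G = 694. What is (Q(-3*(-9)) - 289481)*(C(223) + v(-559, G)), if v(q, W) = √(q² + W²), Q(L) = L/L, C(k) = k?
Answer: -64554040 - 289480*√794117 ≈ -3.2252e+8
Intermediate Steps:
Q(L) = 1
v(q, W) = √(W² + q²)
(Q(-3*(-9)) - 289481)*(C(223) + v(-559, G)) = (1 - 289481)*(223 + √(694² + (-559)²)) = -289480*(223 + √(481636 + 312481)) = -289480*(223 + √794117) = -64554040 - 289480*√794117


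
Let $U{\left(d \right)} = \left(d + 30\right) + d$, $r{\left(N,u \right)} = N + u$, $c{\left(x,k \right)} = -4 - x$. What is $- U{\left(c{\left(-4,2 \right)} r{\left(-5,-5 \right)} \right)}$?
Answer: $-30$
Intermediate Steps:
$U{\left(d \right)} = 30 + 2 d$ ($U{\left(d \right)} = \left(30 + d\right) + d = 30 + 2 d$)
$- U{\left(c{\left(-4,2 \right)} r{\left(-5,-5 \right)} \right)} = - (30 + 2 \left(-4 - -4\right) \left(-5 - 5\right)) = - (30 + 2 \left(-4 + 4\right) \left(-10\right)) = - (30 + 2 \cdot 0 \left(-10\right)) = - (30 + 2 \cdot 0) = - (30 + 0) = \left(-1\right) 30 = -30$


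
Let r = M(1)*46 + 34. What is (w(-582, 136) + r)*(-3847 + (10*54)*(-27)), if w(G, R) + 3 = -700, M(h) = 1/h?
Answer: 11480021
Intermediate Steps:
w(G, R) = -703 (w(G, R) = -3 - 700 = -703)
r = 80 (r = 46/1 + 34 = 1*46 + 34 = 46 + 34 = 80)
(w(-582, 136) + r)*(-3847 + (10*54)*(-27)) = (-703 + 80)*(-3847 + (10*54)*(-27)) = -623*(-3847 + 540*(-27)) = -623*(-3847 - 14580) = -623*(-18427) = 11480021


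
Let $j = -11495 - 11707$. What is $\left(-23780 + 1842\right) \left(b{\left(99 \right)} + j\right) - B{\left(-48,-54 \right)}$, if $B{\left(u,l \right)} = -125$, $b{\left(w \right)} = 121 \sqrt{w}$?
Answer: $509005601 - 7963494 \sqrt{11} \approx 4.8259 \cdot 10^{8}$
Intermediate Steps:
$j = -23202$
$\left(-23780 + 1842\right) \left(b{\left(99 \right)} + j\right) - B{\left(-48,-54 \right)} = \left(-23780 + 1842\right) \left(121 \sqrt{99} - 23202\right) - -125 = - 21938 \left(121 \cdot 3 \sqrt{11} - 23202\right) + 125 = - 21938 \left(363 \sqrt{11} - 23202\right) + 125 = - 21938 \left(-23202 + 363 \sqrt{11}\right) + 125 = \left(509005476 - 7963494 \sqrt{11}\right) + 125 = 509005601 - 7963494 \sqrt{11}$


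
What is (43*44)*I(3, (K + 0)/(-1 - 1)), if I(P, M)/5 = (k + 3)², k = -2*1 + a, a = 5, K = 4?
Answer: 340560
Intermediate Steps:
k = 3 (k = -2*1 + 5 = -2 + 5 = 3)
I(P, M) = 180 (I(P, M) = 5*(3 + 3)² = 5*6² = 5*36 = 180)
(43*44)*I(3, (K + 0)/(-1 - 1)) = (43*44)*180 = 1892*180 = 340560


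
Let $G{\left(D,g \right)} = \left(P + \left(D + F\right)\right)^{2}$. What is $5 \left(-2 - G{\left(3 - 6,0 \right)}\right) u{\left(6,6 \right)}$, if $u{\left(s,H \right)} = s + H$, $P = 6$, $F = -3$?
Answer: $-120$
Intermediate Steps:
$G{\left(D,g \right)} = \left(3 + D\right)^{2}$ ($G{\left(D,g \right)} = \left(6 + \left(D - 3\right)\right)^{2} = \left(6 + \left(-3 + D\right)\right)^{2} = \left(3 + D\right)^{2}$)
$u{\left(s,H \right)} = H + s$
$5 \left(-2 - G{\left(3 - 6,0 \right)}\right) u{\left(6,6 \right)} = 5 \left(-2 - \left(3 + \left(3 - 6\right)\right)^{2}\right) \left(6 + 6\right) = 5 \left(-2 - \left(3 + \left(3 - 6\right)\right)^{2}\right) 12 = 5 \left(-2 - \left(3 - 3\right)^{2}\right) 12 = 5 \left(-2 - 0^{2}\right) 12 = 5 \left(-2 - 0\right) 12 = 5 \left(-2 + 0\right) 12 = 5 \left(-2\right) 12 = \left(-10\right) 12 = -120$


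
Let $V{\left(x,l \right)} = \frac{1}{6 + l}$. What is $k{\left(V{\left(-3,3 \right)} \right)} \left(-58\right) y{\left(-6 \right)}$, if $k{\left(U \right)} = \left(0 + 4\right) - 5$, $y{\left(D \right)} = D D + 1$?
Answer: $2146$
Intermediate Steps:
$y{\left(D \right)} = 1 + D^{2}$ ($y{\left(D \right)} = D^{2} + 1 = 1 + D^{2}$)
$k{\left(U \right)} = -1$ ($k{\left(U \right)} = 4 - 5 = -1$)
$k{\left(V{\left(-3,3 \right)} \right)} \left(-58\right) y{\left(-6 \right)} = \left(-1\right) \left(-58\right) \left(1 + \left(-6\right)^{2}\right) = 58 \left(1 + 36\right) = 58 \cdot 37 = 2146$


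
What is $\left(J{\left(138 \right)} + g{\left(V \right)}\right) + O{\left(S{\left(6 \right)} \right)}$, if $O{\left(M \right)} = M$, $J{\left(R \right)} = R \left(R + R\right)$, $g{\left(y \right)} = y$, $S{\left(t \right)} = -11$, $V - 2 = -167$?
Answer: $37912$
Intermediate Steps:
$V = -165$ ($V = 2 - 167 = -165$)
$J{\left(R \right)} = 2 R^{2}$ ($J{\left(R \right)} = R 2 R = 2 R^{2}$)
$\left(J{\left(138 \right)} + g{\left(V \right)}\right) + O{\left(S{\left(6 \right)} \right)} = \left(2 \cdot 138^{2} - 165\right) - 11 = \left(2 \cdot 19044 - 165\right) - 11 = \left(38088 - 165\right) - 11 = 37923 - 11 = 37912$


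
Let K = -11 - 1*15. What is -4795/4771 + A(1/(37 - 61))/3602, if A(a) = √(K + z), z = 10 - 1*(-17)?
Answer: -17266819/17185142 ≈ -1.0048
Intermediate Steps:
z = 27 (z = 10 + 17 = 27)
K = -26 (K = -11 - 15 = -26)
A(a) = 1 (A(a) = √(-26 + 27) = √1 = 1)
-4795/4771 + A(1/(37 - 61))/3602 = -4795/4771 + 1/3602 = -17266819/17185142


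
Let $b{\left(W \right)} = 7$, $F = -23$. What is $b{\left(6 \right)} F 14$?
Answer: $-2254$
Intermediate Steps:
$b{\left(6 \right)} F 14 = 7 \left(-23\right) 14 = \left(-161\right) 14 = -2254$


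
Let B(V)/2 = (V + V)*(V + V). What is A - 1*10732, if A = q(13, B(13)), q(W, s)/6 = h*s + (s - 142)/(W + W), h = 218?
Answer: 22853522/13 ≈ 1.7580e+6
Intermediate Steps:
B(V) = 8*V² (B(V) = 2*((V + V)*(V + V)) = 2*((2*V)*(2*V)) = 2*(4*V²) = 8*V²)
q(W, s) = 1308*s + 3*(-142 + s)/W (q(W, s) = 6*(218*s + (s - 142)/(W + W)) = 6*(218*s + (-142 + s)/((2*W))) = 6*(218*s + (-142 + s)*(1/(2*W))) = 6*(218*s + (-142 + s)/(2*W)) = 1308*s + 3*(-142 + s)/W)
A = 22993038/13 (A = 3*(-142 + 8*13² + 436*13*(8*13²))/13 = 3*(1/13)*(-142 + 8*169 + 436*13*(8*169)) = 3*(1/13)*(-142 + 1352 + 436*13*1352) = 3*(1/13)*(-142 + 1352 + 7663136) = 3*(1/13)*7664346 = 22993038/13 ≈ 1.7687e+6)
A - 1*10732 = 22993038/13 - 1*10732 = 22993038/13 - 10732 = 22853522/13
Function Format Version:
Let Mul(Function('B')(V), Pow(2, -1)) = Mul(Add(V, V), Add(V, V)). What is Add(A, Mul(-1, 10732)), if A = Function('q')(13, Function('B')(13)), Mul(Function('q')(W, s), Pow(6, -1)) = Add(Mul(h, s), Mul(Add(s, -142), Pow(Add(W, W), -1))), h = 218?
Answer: Rational(22853522, 13) ≈ 1.7580e+6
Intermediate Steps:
Function('B')(V) = Mul(8, Pow(V, 2)) (Function('B')(V) = Mul(2, Mul(Add(V, V), Add(V, V))) = Mul(2, Mul(Mul(2, V), Mul(2, V))) = Mul(2, Mul(4, Pow(V, 2))) = Mul(8, Pow(V, 2)))
Function('q')(W, s) = Add(Mul(1308, s), Mul(3, Pow(W, -1), Add(-142, s))) (Function('q')(W, s) = Mul(6, Add(Mul(218, s), Mul(Add(s, -142), Pow(Add(W, W), -1)))) = Mul(6, Add(Mul(218, s), Mul(Add(-142, s), Pow(Mul(2, W), -1)))) = Mul(6, Add(Mul(218, s), Mul(Add(-142, s), Mul(Rational(1, 2), Pow(W, -1))))) = Mul(6, Add(Mul(218, s), Mul(Rational(1, 2), Pow(W, -1), Add(-142, s)))) = Add(Mul(1308, s), Mul(3, Pow(W, -1), Add(-142, s))))
A = Rational(22993038, 13) (A = Mul(3, Pow(13, -1), Add(-142, Mul(8, Pow(13, 2)), Mul(436, 13, Mul(8, Pow(13, 2))))) = Mul(3, Rational(1, 13), Add(-142, Mul(8, 169), Mul(436, 13, Mul(8, 169)))) = Mul(3, Rational(1, 13), Add(-142, 1352, Mul(436, 13, 1352))) = Mul(3, Rational(1, 13), Add(-142, 1352, 7663136)) = Mul(3, Rational(1, 13), 7664346) = Rational(22993038, 13) ≈ 1.7687e+6)
Add(A, Mul(-1, 10732)) = Add(Rational(22993038, 13), Mul(-1, 10732)) = Add(Rational(22993038, 13), -10732) = Rational(22853522, 13)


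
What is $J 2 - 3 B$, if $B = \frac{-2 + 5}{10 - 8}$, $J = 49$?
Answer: $\frac{187}{2} \approx 93.5$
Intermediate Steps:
$B = \frac{3}{2} \approx 1.5$
$J 2 - 3 B = 49 \cdot 2 - \frac{9}{2} = 98 - \frac{9}{2} = \frac{187}{2}$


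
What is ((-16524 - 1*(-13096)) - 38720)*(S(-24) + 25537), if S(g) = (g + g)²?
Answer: -1173442468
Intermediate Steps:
S(g) = 4*g² (S(g) = (2*g)² = 4*g²)
((-16524 - 1*(-13096)) - 38720)*(S(-24) + 25537) = ((-16524 - 1*(-13096)) - 38720)*(4*(-24)² + 25537) = ((-16524 + 13096) - 38720)*(4*576 + 25537) = (-3428 - 38720)*(2304 + 25537) = -42148*27841 = -1173442468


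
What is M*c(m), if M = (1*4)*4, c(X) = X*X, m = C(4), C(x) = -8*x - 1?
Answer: 17424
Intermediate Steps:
C(x) = -1 - 8*x
m = -33 (m = -1 - 8*4 = -1 - 32 = -33)
c(X) = X²
M = 16 (M = 4*4 = 16)
M*c(m) = 16*(-33)² = 16*1089 = 17424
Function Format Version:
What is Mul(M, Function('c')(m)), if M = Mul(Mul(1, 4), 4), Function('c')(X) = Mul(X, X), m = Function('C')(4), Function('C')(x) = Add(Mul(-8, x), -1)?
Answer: 17424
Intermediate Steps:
Function('C')(x) = Add(-1, Mul(-8, x))
m = -33 (m = Add(-1, Mul(-8, 4)) = Add(-1, -32) = -33)
Function('c')(X) = Pow(X, 2)
M = 16 (M = Mul(4, 4) = 16)
Mul(M, Function('c')(m)) = Mul(16, Pow(-33, 2)) = Mul(16, 1089) = 17424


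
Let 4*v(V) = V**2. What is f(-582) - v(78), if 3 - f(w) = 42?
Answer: -1560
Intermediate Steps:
v(V) = V**2/4
f(w) = -39 (f(w) = 3 - 1*42 = 3 - 42 = -39)
f(-582) - v(78) = -39 - 78**2/4 = -39 - 6084/4 = -39 - 1*1521 = -39 - 1521 = -1560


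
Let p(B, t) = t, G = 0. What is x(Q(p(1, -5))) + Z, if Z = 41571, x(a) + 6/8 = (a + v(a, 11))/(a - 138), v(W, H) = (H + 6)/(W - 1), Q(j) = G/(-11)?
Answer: 11473423/276 ≈ 41570.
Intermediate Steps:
Q(j) = 0 (Q(j) = 0/(-11) = 0*(-1/11) = 0)
v(W, H) = (6 + H)/(-1 + W)
x(a) = -3/4 + (a + 17/(-1 + a))/(-138 + a) (x(a) = -3/4 + (a + (6 + 11)/(-1 + a))/(a - 138) = -3/4 + (a + 17/(-1 + a))/(-138 + a))
x(Q(p(1, -5))) + Z = (68 + (-1 + 0)*(414 + 0))/(4*(-1 + 0)*(-138 + 0)) + 41571 = (1/4)*(68 - 1*414)/(-1*(-138)) + 41571 = (1/4)*(-1)*(-1/138)*(68 - 414) + 41571 = (1/4)*(-1)*(-1/138)*(-346) + 41571 = -173/276 + 41571 = 11473423/276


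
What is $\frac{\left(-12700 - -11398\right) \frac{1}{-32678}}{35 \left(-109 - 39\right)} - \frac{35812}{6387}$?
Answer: $- \frac{432998472311}{77224322820} \approx -5.607$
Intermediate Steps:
$\frac{\left(-12700 - -11398\right) \frac{1}{-32678}}{35 \left(-109 - 39\right)} - \frac{35812}{6387} = \frac{\left(-12700 + 11398\right) \left(- \frac{1}{32678}\right)}{35 \left(-148\right)} - \frac{35812}{6387} = \frac{\left(-1302\right) \left(- \frac{1}{32678}\right)}{-5180} - \frac{35812}{6387} = \frac{651}{16339} \left(- \frac{1}{5180}\right) - \frac{35812}{6387} = - \frac{93}{12090860} - \frac{35812}{6387} = - \frac{432998472311}{77224322820}$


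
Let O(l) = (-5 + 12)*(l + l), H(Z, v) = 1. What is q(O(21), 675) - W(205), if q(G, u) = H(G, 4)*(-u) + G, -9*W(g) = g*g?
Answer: 38596/9 ≈ 4288.4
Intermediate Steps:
W(g) = -g**2/9 (W(g) = -g*g/9 = -g**2/9)
O(l) = 14*l (O(l) = 7*(2*l) = 14*l)
q(G, u) = G - u (q(G, u) = 1*(-u) + G = -u + G = G - u)
q(O(21), 675) - W(205) = (14*21 - 1*675) - (-1)*205**2/9 = (294 - 675) - (-1)*42025/9 = -381 - 1*(-42025/9) = -381 + 42025/9 = 38596/9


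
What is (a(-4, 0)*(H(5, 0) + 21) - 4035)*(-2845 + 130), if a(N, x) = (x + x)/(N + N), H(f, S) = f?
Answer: 10955025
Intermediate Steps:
a(N, x) = x/N (a(N, x) = (2*x)/((2*N)) = (2*x)*(1/(2*N)) = x/N)
(a(-4, 0)*(H(5, 0) + 21) - 4035)*(-2845 + 130) = ((0/(-4))*(5 + 21) - 4035)*(-2845 + 130) = ((0*(-¼))*26 - 4035)*(-2715) = (0*26 - 4035)*(-2715) = (0 - 4035)*(-2715) = -4035*(-2715) = 10955025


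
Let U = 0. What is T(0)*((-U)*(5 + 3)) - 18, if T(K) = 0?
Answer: -18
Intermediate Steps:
T(0)*((-U)*(5 + 3)) - 18 = 0*((-1*0)*(5 + 3)) - 18 = 0*(0*8) - 18 = 0*0 - 18 = 0 - 18 = -18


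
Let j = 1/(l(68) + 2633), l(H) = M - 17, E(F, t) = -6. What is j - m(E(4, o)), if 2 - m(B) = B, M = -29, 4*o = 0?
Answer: -20695/2587 ≈ -7.9996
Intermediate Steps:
o = 0 (o = (¼)*0 = 0)
l(H) = -46 (l(H) = -29 - 17 = -46)
m(B) = 2 - B
j = 1/2587 (j = 1/(-46 + 2633) = 1/2587 ≈ 0.00038655)
j - m(E(4, o)) = 1/2587 - (2 - 1*(-6)) = 1/2587 - (2 + 6) = 1/2587 - 1*8 = 1/2587 - 8 = -20695/2587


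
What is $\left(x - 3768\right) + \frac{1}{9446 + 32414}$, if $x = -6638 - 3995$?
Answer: $- \frac{602825859}{41860} \approx -14401.0$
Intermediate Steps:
$x = -10633$ ($x = -6638 - 3995 = -10633$)
$\left(x - 3768\right) + \frac{1}{9446 + 32414} = \left(-10633 - 3768\right) + \frac{1}{9446 + 32414} = -14401 + \frac{1}{41860} = - \frac{602825859}{41860}$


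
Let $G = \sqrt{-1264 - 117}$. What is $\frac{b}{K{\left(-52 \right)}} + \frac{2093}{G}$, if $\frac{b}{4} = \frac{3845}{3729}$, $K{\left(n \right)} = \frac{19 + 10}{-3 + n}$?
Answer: $- \frac{76900}{9831} - \frac{2093 i \sqrt{1381}}{1381} \approx -7.8222 - 56.321 i$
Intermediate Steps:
$K{\left(n \right)} = \frac{29}{-3 + n}$
$G = i \sqrt{1381}$ ($G = \sqrt{-1381} = i \sqrt{1381} \approx 37.162 i$)
$b = \frac{15380}{3729}$ ($b = 4 \cdot \frac{3845}{3729} = \frac{15380}{3729} \approx 4.1244$)
$\frac{b}{K{\left(-52 \right)}} + \frac{2093}{G} = \frac{15380}{3729 \frac{29}{-3 - 52}} + \frac{2093}{i \sqrt{1381}} = \frac{15380}{3729 \frac{29}{-55}} + 2093 \left(- \frac{i \sqrt{1381}}{1381}\right) = \frac{15380}{3729 \cdot 29 \left(- \frac{1}{55}\right)} - \frac{2093 i \sqrt{1381}}{1381} = \frac{15380}{3729 \left(- \frac{29}{55}\right)} - \frac{2093 i \sqrt{1381}}{1381} = \frac{15380}{3729} \left(- \frac{55}{29}\right) - \frac{2093 i \sqrt{1381}}{1381} = - \frac{76900}{9831} - \frac{2093 i \sqrt{1381}}{1381}$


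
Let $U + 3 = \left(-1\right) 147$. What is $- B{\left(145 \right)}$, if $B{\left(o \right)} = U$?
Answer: $150$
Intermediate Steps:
$U = -150$ ($U = -3 - 147 = -150$)
$B{\left(o \right)} = -150$
$- B{\left(145 \right)} = \left(-1\right) \left(-150\right) = 150$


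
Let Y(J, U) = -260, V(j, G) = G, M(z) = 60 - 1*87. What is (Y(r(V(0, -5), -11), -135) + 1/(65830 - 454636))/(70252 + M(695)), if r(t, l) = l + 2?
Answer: -101089561/27303901350 ≈ -0.0037024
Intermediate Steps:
M(z) = -27 (M(z) = 60 - 87 = -27)
r(t, l) = 2 + l
(Y(r(V(0, -5), -11), -135) + 1/(65830 - 454636))/(70252 + M(695)) = (-260 + 1/(65830 - 454636))/(70252 - 27) = (-260 + 1/(-388806))/70225 = (-260 - 1/388806)*(1/70225) = -101089561/388806*1/70225 = -101089561/27303901350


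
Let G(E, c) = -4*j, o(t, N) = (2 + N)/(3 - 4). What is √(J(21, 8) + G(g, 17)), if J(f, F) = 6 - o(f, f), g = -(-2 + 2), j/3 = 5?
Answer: I*√31 ≈ 5.5678*I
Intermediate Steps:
j = 15 (j = 3*5 = 15)
g = 0 (g = -1*0 = 0)
o(t, N) = -2 - N (o(t, N) = (2 + N)/(-1) = (2 + N)*(-1) = -2 - N)
J(f, F) = 8 + f (J(f, F) = 6 - (-2 - f) = 6 + (2 + f) = 8 + f)
G(E, c) = -60 (G(E, c) = -4*15 = -60)
√(J(21, 8) + G(g, 17)) = √((8 + 21) - 60) = √(29 - 60) = √(-31) = I*√31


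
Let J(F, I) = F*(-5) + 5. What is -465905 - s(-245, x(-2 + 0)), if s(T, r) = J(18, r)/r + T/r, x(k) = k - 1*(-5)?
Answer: -465795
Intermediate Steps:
x(k) = 5 + k (x(k) = k + 5 = 5 + k)
J(F, I) = 5 - 5*F (J(F, I) = -5*F + 5 = 5 - 5*F)
s(T, r) = -85/r + T/r (s(T, r) = (5 - 5*18)/r + T/r = (5 - 90)/r + T/r = -85/r + T/r)
-465905 - s(-245, x(-2 + 0)) = -465905 - (-85 - 245)/(5 + (-2 + 0)) = -465905 - (-330)/(5 - 2) = -465905 - (-330)/3 = -465905 - 1*(-110) = -465905 + 110 = -465795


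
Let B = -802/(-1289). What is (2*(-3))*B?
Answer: -4812/1289 ≈ -3.7331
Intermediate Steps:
B = 802/1289 (B = -802*(-1/1289) = 802/1289 ≈ 0.62219)
(2*(-3))*B = (2*(-3))*(802/1289) = -6*802/1289 = -4812/1289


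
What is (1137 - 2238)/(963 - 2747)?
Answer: 1101/1784 ≈ 0.61715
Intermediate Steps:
(1137 - 2238)/(963 - 2747) = -1101/(-1784) = -1101*(-1/1784) = 1101/1784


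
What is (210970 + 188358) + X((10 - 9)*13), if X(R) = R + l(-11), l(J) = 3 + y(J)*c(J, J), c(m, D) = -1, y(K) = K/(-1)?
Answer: 399333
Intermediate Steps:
y(K) = -K (y(K) = K*(-1) = -K)
l(J) = 3 + J (l(J) = 3 - J*(-1) = 3 + J)
X(R) = -8 + R (X(R) = R + (3 - 11) = R - 8 = -8 + R)
(210970 + 188358) + X((10 - 9)*13) = (210970 + 188358) + (-8 + (10 - 9)*13) = 399328 + (-8 + 1*13) = 399328 + (-8 + 13) = 399328 + 5 = 399333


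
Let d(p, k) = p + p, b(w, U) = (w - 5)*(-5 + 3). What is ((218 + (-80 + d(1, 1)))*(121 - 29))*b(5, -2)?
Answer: 0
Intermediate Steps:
b(w, U) = 10 - 2*w (b(w, U) = (-5 + w)*(-2) = 10 - 2*w)
d(p, k) = 2*p
((218 + (-80 + d(1, 1)))*(121 - 29))*b(5, -2) = ((218 + (-80 + 2*1))*(121 - 29))*(10 - 2*5) = ((218 + (-80 + 2))*92)*(10 - 10) = ((218 - 78)*92)*0 = (140*92)*0 = 12880*0 = 0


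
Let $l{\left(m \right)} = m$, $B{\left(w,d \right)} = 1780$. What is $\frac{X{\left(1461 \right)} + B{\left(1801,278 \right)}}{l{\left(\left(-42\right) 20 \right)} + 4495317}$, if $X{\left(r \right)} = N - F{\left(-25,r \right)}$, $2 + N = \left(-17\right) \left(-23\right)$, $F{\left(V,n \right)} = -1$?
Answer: $\frac{2170}{4494477} \approx 0.00048281$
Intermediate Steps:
$N = 389$ ($N = -2 - -391 = -2 + 391 = 389$)
$X{\left(r \right)} = 390$ ($X{\left(r \right)} = 389 - -1 = 389 + 1 = 390$)
$\frac{X{\left(1461 \right)} + B{\left(1801,278 \right)}}{l{\left(\left(-42\right) 20 \right)} + 4495317} = \frac{390 + 1780}{\left(-42\right) 20 + 4495317} = \frac{2170}{-840 + 4495317} = \frac{2170}{4494477}$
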